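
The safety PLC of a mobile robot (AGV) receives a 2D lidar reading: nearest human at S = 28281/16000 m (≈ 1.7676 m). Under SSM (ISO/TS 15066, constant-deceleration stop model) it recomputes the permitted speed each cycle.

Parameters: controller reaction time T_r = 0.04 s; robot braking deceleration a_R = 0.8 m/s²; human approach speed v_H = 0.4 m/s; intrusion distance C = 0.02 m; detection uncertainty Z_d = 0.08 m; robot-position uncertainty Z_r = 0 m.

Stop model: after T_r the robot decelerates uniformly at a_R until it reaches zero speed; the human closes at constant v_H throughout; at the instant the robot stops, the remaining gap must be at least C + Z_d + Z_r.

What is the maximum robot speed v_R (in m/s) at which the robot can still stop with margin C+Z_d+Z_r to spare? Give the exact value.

v_R_max = 5/4 m/s = 1.2500 m/s

quadratic (5/8)·v² + (27/50)·v + (-1057/640) = 0
  disc = (27/50)² − 4·(5/8)·(-1057/640) = 707281/160000 ; √disc = 841/400
  v_R = (−(27/50) + 841/400) / (2·(5/8)) = 5/4 m/s
check:
T_s = v_R/a_R = (5/4)/(4/5) = 1.5625 s
robot in T_r: 1.2500·0.0400 = 0.0500 m
braking distance = 1.2500²/(2·0.8000) = 0.9766 m
human over T_r+T_s: 0.4000·(0.0400+1.5625) = 0.6410 m
C+Z_d+Z_r = 0.0200+0.0800+0.0000 = 0.1000 m
sum ≈ 0.0500+0.9766+0.6410+0.1000 ≈ 1.7676 m = S ✓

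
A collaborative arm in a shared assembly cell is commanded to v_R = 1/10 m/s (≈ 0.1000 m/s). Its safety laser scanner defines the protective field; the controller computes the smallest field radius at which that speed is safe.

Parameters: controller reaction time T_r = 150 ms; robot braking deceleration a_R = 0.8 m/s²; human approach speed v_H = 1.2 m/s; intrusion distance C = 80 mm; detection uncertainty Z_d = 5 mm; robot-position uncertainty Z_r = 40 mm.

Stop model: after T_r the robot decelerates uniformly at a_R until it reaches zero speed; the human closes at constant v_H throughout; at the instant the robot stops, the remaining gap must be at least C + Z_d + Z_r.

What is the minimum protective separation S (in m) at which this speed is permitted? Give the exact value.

S_min = 381/800 m = 0.4763 m

braking lasts T_s = (1/10)/(4/5) = 0.1250 s
reaction-phase robot travel = 0.1000·0.1500 = 0.0150 m
robot covers 0.1000·0.1250 − ½·0.8000·0.1250² = 0.0063 m while stopping
human over T_r+T_s: 1.2000·(0.1500+0.1250) = 0.3300 m
margins: 0.0800+0.0050+0.0400 = 0.1250 m
S_min ≈ 0.0150+0.0063+0.3300+0.1250  ⇒  S_min = 381/800 m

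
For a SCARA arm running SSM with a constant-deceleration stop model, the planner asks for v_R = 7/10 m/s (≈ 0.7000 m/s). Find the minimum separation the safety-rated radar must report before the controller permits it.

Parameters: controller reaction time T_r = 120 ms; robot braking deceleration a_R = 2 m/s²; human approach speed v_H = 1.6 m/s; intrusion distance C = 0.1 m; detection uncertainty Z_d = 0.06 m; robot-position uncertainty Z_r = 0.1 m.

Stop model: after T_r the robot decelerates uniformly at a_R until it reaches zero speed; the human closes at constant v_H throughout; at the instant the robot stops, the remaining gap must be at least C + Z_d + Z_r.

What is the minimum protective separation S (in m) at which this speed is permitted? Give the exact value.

S_min = 2437/2000 m = 1.2185 m

stop time T_s = (7/10)/2 = 0.3500 s
robot covers v_R·T_r = 0.7000·0.1200 = 0.0840 m before braking
robot covers 0.7000·0.3500 − ½·2.0000·0.3500² = 0.1225 m while stopping
human closes 1.6000·0.4700 = 0.7520 m
margins: 0.1000+0.0600+0.1000 = 0.2600 m
S_min ≈ 0.0840+0.1225+0.7520+0.2600  ⇒  S_min = 2437/2000 m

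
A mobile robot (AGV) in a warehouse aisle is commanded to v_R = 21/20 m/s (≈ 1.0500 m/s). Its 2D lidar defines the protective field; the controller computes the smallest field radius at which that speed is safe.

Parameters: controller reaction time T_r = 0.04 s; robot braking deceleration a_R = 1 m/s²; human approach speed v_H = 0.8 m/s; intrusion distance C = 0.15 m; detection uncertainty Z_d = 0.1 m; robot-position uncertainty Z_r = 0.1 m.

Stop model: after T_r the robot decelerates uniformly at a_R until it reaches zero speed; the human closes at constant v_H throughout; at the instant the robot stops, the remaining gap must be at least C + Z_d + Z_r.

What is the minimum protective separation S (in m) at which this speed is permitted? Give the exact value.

stop time T_s = (21/20)/1 = 1.0500 s
robot covers v_R·T_r = 1.0500·0.0400 = 0.0420 m before braking
robot under decel: 1.0500²/(2·1.0000) = 0.5513 m
person approaches 0.8000·(0.0400+1.0500) = 0.8720 m
margins: 0.1500+0.1000+0.1000 = 0.3500 m
S_min ≈ 0.0420+0.5513+0.8720+0.3500  ⇒  S_min = 7261/4000 m

S_min = 7261/4000 m = 1.8153 m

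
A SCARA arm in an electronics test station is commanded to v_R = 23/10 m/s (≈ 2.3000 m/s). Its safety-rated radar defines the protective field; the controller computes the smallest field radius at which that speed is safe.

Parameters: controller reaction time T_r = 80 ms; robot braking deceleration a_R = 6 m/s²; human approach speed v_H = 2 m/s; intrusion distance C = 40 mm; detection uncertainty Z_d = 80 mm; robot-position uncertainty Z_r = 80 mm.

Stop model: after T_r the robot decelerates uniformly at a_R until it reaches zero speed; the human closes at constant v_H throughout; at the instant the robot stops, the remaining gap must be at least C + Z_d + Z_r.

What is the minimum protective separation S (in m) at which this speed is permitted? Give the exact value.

S_min = 3503/2000 m = 1.7515 m

braking lasts T_s = (23/10)/6 = 0.3833 s
robot covers v_R·T_r = 2.3000·0.0800 = 0.1840 m before braking
robot covers 2.3000·0.3833 − ½·6.0000·0.3833² = 0.4408 m while stopping
human closes 2.0000·0.4633 = 0.9267 m
margins: 0.0400+0.0800+0.0800 = 0.2000 m
S_min ≈ 0.1840+0.4408+0.9267+0.2000  ⇒  S_min = 3503/2000 m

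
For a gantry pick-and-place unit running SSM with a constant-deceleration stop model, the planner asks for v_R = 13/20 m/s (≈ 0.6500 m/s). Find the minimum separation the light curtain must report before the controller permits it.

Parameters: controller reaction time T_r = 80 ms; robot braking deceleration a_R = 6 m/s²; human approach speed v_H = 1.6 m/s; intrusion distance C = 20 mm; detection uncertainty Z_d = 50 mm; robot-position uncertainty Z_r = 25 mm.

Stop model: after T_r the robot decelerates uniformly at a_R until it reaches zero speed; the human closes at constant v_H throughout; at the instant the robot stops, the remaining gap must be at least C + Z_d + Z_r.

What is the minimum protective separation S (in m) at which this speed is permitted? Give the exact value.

braking lasts T_s = (13/20)/6 = 0.1083 s
robot in T_r: 0.6500·0.0800 = 0.0520 m
robot covers 0.6500·0.1083 − ½·6.0000·0.1083² = 0.0352 m while stopping
human over T_r+T_s: 1.6000·(0.0800+0.1083) = 0.3013 m
margins: 0.0200+0.0500+0.0250 = 0.0950 m
S_min ≈ 0.0520+0.0352+0.3013+0.0950  ⇒  S_min = 2321/4800 m

S_min = 2321/4800 m = 0.4835 m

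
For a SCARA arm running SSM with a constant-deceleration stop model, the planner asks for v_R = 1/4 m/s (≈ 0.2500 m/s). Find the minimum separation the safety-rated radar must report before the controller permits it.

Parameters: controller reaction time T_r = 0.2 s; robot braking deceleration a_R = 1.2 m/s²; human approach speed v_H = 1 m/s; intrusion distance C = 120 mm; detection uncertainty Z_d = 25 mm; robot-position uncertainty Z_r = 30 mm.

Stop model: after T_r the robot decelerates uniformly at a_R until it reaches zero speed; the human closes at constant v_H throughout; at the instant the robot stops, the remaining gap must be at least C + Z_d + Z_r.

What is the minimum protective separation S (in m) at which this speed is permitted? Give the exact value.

braking lasts T_s = (1/4)/(6/5) = 0.2083 s
reaction-phase robot travel = 0.2500·0.2000 = 0.0500 m
robot under decel: 0.2500²/(2·1.2000) = 0.0260 m
human closes 1.0000·0.4083 = 0.4083 m
margins: 0.1200+0.0250+0.0300 = 0.1750 m
S_min ≈ 0.0500+0.0260+0.4083+0.1750  ⇒  S_min = 211/320 m

S_min = 211/320 m = 0.6594 m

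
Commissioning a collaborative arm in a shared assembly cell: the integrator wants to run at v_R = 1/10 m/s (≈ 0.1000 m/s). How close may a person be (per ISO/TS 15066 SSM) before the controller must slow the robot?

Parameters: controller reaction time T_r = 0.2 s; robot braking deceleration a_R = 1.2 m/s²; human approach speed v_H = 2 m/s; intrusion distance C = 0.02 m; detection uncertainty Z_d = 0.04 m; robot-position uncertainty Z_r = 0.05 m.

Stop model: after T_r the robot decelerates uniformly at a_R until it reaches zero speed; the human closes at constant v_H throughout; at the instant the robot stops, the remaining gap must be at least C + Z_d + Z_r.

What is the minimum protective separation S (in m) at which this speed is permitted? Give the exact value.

T_s = v_R/a_R = (1/10)/(6/5) = 0.0833 s
reaction-phase robot travel = 0.1000·0.2000 = 0.0200 m
braking distance = 0.1000²/(2·1.2000) = 0.0042 m
human over T_r+T_s: 2.0000·(0.2000+0.0833) = 0.5667 m
C+Z_d+Z_r = 0.0200+0.0400+0.0500 = 0.1100 m
S_min ≈ 0.0200+0.0042+0.5667+0.1100  ⇒  S_min = 841/1200 m

S_min = 841/1200 m = 0.7008 m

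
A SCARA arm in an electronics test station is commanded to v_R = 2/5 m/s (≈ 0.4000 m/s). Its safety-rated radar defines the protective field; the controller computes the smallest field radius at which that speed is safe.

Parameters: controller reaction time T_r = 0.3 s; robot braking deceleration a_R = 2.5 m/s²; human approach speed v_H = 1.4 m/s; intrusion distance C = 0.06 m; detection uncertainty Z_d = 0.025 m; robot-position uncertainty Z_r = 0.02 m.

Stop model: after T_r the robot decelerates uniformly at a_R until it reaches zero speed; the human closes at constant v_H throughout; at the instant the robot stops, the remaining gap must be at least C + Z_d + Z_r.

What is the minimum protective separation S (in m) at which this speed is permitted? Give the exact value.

stop time T_s = (2/5)/(5/2) = 0.1600 s
reaction-phase robot travel = 0.4000·0.3000 = 0.1200 m
robot covers 0.4000·0.1600 − ½·2.5000·0.1600² = 0.0320 m while stopping
human over T_r+T_s: 1.4000·(0.3000+0.1600) = 0.6440 m
margins: 0.0600+0.0250+0.0200 = 0.1050 m
S_min ≈ 0.1200+0.0320+0.6440+0.1050  ⇒  S_min = 901/1000 m

S_min = 901/1000 m = 0.9010 m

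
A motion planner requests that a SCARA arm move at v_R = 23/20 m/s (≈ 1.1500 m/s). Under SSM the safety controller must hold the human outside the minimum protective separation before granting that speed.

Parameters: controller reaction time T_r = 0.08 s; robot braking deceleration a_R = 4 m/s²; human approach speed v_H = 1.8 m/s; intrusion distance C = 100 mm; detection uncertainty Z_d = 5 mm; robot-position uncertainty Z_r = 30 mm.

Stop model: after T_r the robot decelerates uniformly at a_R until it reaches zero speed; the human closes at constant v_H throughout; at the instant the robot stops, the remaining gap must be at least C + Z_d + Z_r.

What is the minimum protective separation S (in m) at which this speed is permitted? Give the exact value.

braking lasts T_s = (23/20)/4 = 0.2875 s
robot in T_r: 1.1500·0.0800 = 0.0920 m
braking distance = 1.1500²/(2·4.0000) = 0.1653 m
human closes 1.8000·0.3675 = 0.6615 m
C+Z_d+Z_r = 0.1000+0.0050+0.0300 = 0.1350 m
S_min ≈ 0.0920+0.1653+0.6615+0.1350  ⇒  S_min = 16861/16000 m

S_min = 16861/16000 m = 1.0538 m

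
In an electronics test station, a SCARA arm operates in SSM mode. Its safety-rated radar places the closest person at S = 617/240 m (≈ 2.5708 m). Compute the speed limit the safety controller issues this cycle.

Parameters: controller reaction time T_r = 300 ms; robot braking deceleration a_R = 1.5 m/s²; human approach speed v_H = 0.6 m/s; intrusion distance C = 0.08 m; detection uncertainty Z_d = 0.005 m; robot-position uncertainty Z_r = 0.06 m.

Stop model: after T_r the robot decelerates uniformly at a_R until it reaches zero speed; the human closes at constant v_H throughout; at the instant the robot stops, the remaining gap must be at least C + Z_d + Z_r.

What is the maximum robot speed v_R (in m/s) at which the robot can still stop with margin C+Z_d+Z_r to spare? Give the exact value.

v_R_max = 7/4 m/s = 1.7500 m/s

collect terms ⇒ (1/3)·v_R² + (7/10)·v_R + (-539/240) = 0
  disc = (7/10)² − 4·(1/3)·(-539/240) = 784/225 ; √disc = 28/15
  v_R = (−(7/10) + 28/15) / (2·(1/3)) = 7/4 m/s
check:
T_s = v_R/a_R = (7/4)/(3/2) = 1.1667 s
robot in T_r: 1.7500·0.3000 = 0.5250 m
robot covers 1.7500·1.1667 − ½·1.5000·1.1667² = 1.0208 m while stopping
person approaches 0.6000·(0.3000+1.1667) = 0.8800 m
residual clearance needed = 0.0800+0.0050+0.0600 = 0.1450 m
sum ≈ 0.5250+1.0208+0.8800+0.1450 ≈ 2.5708 m = S ✓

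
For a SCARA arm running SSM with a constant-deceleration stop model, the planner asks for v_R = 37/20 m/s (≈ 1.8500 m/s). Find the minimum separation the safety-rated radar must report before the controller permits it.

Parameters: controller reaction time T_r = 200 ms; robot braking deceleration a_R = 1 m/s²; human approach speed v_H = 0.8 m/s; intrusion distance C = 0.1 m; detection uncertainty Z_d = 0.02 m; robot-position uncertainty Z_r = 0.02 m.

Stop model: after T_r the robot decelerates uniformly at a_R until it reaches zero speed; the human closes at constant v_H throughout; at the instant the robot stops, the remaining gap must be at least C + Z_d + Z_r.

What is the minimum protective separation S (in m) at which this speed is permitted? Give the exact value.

S_min = 3089/800 m = 3.8613 m

T_s = v_R/a_R = (37/20)/1 = 1.8500 s
robot in T_r: 1.8500·0.2000 = 0.3700 m
robot under decel: 1.8500²/(2·1.0000) = 1.7112 m
human closes 0.8000·2.0500 = 1.6400 m
margins: 0.1000+0.0200+0.0200 = 0.1400 m
S_min ≈ 0.3700+1.7112+1.6400+0.1400  ⇒  S_min = 3089/800 m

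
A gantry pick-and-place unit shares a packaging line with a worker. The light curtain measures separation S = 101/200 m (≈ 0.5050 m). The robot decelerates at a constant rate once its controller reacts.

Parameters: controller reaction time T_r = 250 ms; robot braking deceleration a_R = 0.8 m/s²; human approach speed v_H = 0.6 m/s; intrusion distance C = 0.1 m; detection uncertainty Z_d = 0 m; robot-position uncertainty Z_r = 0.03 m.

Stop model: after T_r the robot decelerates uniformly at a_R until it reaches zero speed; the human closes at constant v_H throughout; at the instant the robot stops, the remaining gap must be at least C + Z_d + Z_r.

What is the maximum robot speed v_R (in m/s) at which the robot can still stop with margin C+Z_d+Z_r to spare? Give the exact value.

v_R_max = 1/5 m/s = 0.2000 m/s

at the boundary: (5/8)·v² + (1)·v + (-9/40) = 0
  disc = (1)² − 4·(5/8)·(-9/40) = 25/16 ; √disc = 5/4
  v_R = (−(1) + 5/4) / (2·(5/8)) = 1/5 m/s
check:
stop time T_s = (1/5)/(4/5) = 0.2500 s
reaction-phase robot travel = 0.2000·0.2500 = 0.0500 m
braking distance = 0.2000²/(2·0.8000) = 0.0250 m
human over T_r+T_s: 0.6000·(0.2500+0.2500) = 0.3000 m
margins: 0.1000+0.0000+0.0300 = 0.1300 m
sum ≈ 0.0500+0.0250+0.3000+0.1300 ≈ 0.5050 m = S ✓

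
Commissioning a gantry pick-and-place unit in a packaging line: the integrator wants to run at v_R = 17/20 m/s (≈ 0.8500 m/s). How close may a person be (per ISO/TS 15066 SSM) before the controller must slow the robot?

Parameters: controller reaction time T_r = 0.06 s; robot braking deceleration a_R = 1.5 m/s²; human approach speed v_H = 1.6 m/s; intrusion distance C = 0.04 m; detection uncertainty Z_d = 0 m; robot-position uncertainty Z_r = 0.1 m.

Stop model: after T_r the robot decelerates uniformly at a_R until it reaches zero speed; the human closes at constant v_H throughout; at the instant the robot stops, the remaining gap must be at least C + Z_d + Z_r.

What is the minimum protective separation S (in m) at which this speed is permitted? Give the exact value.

S_min = 2869/2000 m = 1.4345 m

T_s = v_R/a_R = (17/20)/(3/2) = 0.5667 s
reaction-phase robot travel = 0.8500·0.0600 = 0.0510 m
robot under decel: 0.8500²/(2·1.5000) = 0.2408 m
person approaches 1.6000·(0.0600+0.5667) = 1.0027 m
C+Z_d+Z_r = 0.0400+0.0000+0.1000 = 0.1400 m
S_min ≈ 0.0510+0.2408+1.0027+0.1400  ⇒  S_min = 2869/2000 m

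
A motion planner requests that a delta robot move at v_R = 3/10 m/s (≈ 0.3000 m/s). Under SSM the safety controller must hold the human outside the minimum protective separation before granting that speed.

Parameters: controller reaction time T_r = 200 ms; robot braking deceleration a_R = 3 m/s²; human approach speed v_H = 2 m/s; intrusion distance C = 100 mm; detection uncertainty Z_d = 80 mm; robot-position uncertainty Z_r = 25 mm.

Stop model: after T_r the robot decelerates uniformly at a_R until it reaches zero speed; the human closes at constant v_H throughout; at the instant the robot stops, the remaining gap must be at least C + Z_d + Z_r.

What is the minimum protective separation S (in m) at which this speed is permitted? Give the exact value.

stop time T_s = (3/10)/3 = 0.1000 s
reaction-phase robot travel = 0.3000·0.2000 = 0.0600 m
robot under decel: 0.3000²/(2·3.0000) = 0.0150 m
human over T_r+T_s: 2.0000·(0.2000+0.1000) = 0.6000 m
residual clearance needed = 0.1000+0.0800+0.0250 = 0.2050 m
S_min ≈ 0.0600+0.0150+0.6000+0.2050  ⇒  S_min = 22/25 m

S_min = 22/25 m = 0.8800 m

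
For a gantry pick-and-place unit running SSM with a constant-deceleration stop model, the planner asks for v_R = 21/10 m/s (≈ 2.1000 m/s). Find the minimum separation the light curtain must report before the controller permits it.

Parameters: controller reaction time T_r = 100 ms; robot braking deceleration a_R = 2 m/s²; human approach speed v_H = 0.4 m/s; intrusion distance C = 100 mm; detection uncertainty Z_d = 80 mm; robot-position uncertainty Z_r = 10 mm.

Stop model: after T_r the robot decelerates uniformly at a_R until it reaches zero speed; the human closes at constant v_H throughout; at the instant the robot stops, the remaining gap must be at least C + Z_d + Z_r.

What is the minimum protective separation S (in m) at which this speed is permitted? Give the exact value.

stop time T_s = (21/10)/2 = 1.0500 s
reaction-phase robot travel = 2.1000·0.1000 = 0.2100 m
robot covers 2.1000·1.0500 − ½·2.0000·1.0500² = 1.1025 m while stopping
person approaches 0.4000·(0.1000+1.0500) = 0.4600 m
residual clearance needed = 0.1000+0.0800+0.0100 = 0.1900 m
S_min ≈ 0.2100+1.1025+0.4600+0.1900  ⇒  S_min = 157/80 m

S_min = 157/80 m = 1.9625 m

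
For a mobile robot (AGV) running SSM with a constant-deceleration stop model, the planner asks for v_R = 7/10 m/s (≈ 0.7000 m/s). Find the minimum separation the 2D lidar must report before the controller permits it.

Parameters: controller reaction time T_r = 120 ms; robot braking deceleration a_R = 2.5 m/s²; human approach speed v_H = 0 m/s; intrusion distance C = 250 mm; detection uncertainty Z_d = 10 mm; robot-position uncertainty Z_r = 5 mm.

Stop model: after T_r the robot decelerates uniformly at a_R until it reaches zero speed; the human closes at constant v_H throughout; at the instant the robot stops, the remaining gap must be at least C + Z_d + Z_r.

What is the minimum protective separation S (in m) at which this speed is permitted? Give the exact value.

S_min = 447/1000 m = 0.4470 m

stop time T_s = (7/10)/(5/2) = 0.2800 s
reaction-phase robot travel = 0.7000·0.1200 = 0.0840 m
braking distance = 0.7000²/(2·2.5000) = 0.0980 m
human over T_r+T_s: 0.0000·(0.1200+0.2800) = 0.0000 m
C+Z_d+Z_r = 0.2500+0.0100+0.0050 = 0.2650 m
S_min ≈ 0.0840+0.0980+0.0000+0.2650  ⇒  S_min = 447/1000 m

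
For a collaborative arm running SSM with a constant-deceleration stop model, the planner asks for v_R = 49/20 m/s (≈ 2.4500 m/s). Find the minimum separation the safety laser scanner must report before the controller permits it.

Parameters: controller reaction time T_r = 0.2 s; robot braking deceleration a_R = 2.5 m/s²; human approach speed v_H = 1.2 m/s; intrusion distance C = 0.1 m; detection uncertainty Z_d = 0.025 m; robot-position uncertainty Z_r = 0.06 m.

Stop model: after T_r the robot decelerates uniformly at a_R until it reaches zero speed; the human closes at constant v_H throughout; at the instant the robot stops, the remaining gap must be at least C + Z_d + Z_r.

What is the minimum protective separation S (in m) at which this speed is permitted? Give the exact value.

T_s = v_R/a_R = (49/20)/(5/2) = 0.9800 s
reaction-phase robot travel = 2.4500·0.2000 = 0.4900 m
robot covers 2.4500·0.9800 − ½·2.5000·0.9800² = 1.2005 m while stopping
human closes 1.2000·1.1800 = 1.4160 m
residual clearance needed = 0.1000+0.0250+0.0600 = 0.1850 m
S_min ≈ 0.4900+1.2005+1.4160+0.1850  ⇒  S_min = 6583/2000 m

S_min = 6583/2000 m = 3.2915 m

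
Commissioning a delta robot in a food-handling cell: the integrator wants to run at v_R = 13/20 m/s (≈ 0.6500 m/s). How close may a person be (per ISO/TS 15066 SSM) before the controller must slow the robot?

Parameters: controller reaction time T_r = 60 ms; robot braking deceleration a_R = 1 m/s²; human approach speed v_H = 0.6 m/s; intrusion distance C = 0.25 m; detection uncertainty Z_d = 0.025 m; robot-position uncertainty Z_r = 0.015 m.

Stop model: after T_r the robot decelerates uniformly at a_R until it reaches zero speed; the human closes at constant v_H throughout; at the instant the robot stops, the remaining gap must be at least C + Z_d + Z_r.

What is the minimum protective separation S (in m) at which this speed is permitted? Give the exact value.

braking lasts T_s = (13/20)/1 = 0.6500 s
robot in T_r: 0.6500·0.0600 = 0.0390 m
robot covers 0.6500·0.6500 − ½·1.0000·0.6500² = 0.2112 m while stopping
human closes 0.6000·0.7100 = 0.4260 m
residual clearance needed = 0.2500+0.0250+0.0150 = 0.2900 m
S_min ≈ 0.0390+0.2112+0.4260+0.2900  ⇒  S_min = 773/800 m

S_min = 773/800 m = 0.9663 m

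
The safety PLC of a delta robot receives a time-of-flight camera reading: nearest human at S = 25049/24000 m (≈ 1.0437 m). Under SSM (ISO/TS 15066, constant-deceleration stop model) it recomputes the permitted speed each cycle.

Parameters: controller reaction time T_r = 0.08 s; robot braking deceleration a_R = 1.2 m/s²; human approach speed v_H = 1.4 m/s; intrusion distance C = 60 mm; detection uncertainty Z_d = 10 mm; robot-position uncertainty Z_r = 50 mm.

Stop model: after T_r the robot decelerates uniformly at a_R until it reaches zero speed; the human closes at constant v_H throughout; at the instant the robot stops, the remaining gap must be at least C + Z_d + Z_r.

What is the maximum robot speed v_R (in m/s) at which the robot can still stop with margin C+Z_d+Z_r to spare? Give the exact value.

quadratic (5/12)·v² + (187/150)·v + (-19481/24000) = 0
  disc = (187/150)² − 4·(5/12)·(-19481/24000) = 116281/40000 ; √disc = 341/200
  v_R = (−(187/150) + 341/200) / (2·(5/12)) = 11/20 m/s
check:
T_s = v_R/a_R = (11/20)/(6/5) = 0.4583 s
robot in T_r: 0.5500·0.0800 = 0.0440 m
robot under decel: 0.5500²/(2·1.2000) = 0.1260 m
person approaches 1.4000·(0.0800+0.4583) = 0.7537 m
C+Z_d+Z_r = 0.0600+0.0100+0.0500 = 0.1200 m
sum ≈ 0.0440+0.1260+0.7537+0.1200 ≈ 1.0437 m = S ✓

v_R_max = 11/20 m/s = 0.5500 m/s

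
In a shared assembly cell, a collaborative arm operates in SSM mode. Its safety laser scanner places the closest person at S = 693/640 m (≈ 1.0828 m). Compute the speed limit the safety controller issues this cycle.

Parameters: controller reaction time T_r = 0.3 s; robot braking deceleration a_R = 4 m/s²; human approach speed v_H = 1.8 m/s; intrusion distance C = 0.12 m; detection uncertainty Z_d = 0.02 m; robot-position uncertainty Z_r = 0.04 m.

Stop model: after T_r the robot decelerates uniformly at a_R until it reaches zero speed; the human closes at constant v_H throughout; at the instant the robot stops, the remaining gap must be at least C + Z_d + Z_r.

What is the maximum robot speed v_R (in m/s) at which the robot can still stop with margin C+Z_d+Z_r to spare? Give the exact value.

at the boundary: (1/8)·v² + (3/4)·v + (-1161/3200) = 0
  disc = (3/4)² − 4·(1/8)·(-1161/3200) = 4761/6400 ; √disc = 69/80
  v_R = (−(3/4) + 69/80) / (2·(1/8)) = 9/20 m/s
check:
braking lasts T_s = (9/20)/4 = 0.1125 s
robot in T_r: 0.4500·0.3000 = 0.1350 m
robot covers 0.4500·0.1125 − ½·4.0000·0.1125² = 0.0253 m while stopping
person approaches 1.8000·(0.3000+0.1125) = 0.7425 m
residual clearance needed = 0.1200+0.0200+0.0400 = 0.1800 m
sum ≈ 0.1350+0.0253+0.7425+0.1800 ≈ 1.0828 m = S ✓

v_R_max = 9/20 m/s = 0.4500 m/s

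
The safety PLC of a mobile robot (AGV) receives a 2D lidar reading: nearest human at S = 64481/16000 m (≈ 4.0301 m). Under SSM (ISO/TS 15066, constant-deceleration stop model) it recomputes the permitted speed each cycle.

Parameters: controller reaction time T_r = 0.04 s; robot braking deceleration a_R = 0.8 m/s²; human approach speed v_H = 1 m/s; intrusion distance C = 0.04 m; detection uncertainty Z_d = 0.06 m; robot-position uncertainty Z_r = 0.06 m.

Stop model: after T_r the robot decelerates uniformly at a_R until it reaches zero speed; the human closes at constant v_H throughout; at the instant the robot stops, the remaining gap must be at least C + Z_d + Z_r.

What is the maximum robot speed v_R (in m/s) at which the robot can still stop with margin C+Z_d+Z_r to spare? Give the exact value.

v_R_max = 33/20 m/s = 1.6500 m/s

at the boundary: (5/8)·v² + (129/100)·v + (-61281/16000) = 0
  disc = (129/100)² − 4·(5/8)·(-61281/16000) = 1798281/160000 ; √disc = 1341/400
  v_R = (−(129/100) + 1341/400) / (2·(5/8)) = 33/20 m/s
check:
braking lasts T_s = (33/20)/(4/5) = 2.0625 s
reaction-phase robot travel = 1.6500·0.0400 = 0.0660 m
robot under decel: 1.6500²/(2·0.8000) = 1.7016 m
person approaches 1.0000·(0.0400+2.0625) = 2.1025 m
residual clearance needed = 0.0400+0.0600+0.0600 = 0.1600 m
sum ≈ 0.0660+1.7016+2.1025+0.1600 ≈ 4.0301 m = S ✓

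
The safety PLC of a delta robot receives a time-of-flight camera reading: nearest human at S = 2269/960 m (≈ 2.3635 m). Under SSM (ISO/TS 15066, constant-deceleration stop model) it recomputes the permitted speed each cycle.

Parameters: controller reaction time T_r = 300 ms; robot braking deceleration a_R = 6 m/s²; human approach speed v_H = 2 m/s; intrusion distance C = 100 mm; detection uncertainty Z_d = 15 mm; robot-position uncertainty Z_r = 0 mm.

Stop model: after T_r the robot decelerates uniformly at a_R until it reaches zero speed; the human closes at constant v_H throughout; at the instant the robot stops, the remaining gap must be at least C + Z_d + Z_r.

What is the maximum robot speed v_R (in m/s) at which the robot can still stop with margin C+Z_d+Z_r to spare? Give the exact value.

v_R_max = 41/20 m/s = 2.0500 m/s

at the boundary: (1/12)·v² + (19/30)·v + (-7913/4800) = 0
  disc = (19/30)² − 4·(1/12)·(-7913/4800) = 1521/1600 ; √disc = 39/40
  v_R = (−(19/30) + 39/40) / (2·(1/12)) = 41/20 m/s
check:
stop time T_s = (41/20)/6 = 0.3417 s
robot in T_r: 2.0500·0.3000 = 0.6150 m
robot covers 2.0500·0.3417 − ½·6.0000·0.3417² = 0.3502 m while stopping
human over T_r+T_s: 2.0000·(0.3000+0.3417) = 1.2833 m
C+Z_d+Z_r = 0.1000+0.0150+0.0000 = 0.1150 m
sum ≈ 0.6150+0.3502+1.2833+0.1150 ≈ 2.3635 m = S ✓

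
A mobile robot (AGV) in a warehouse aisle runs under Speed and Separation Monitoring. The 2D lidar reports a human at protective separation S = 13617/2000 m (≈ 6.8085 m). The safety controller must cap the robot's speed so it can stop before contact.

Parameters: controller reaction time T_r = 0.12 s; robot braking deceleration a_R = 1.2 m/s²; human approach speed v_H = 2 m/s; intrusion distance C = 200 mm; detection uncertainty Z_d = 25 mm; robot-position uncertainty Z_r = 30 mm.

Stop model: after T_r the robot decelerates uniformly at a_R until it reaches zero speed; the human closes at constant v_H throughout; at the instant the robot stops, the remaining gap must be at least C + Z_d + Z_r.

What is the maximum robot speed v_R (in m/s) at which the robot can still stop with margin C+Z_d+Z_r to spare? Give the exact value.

quadratic (5/12)·v² + (134/75)·v + (-12627/2000) = 0
  disc = (134/75)² − 4·(5/12)·(-12627/2000) = 1234321/90000 ; √disc = 1111/300
  v_R = (−(134/75) + 1111/300) / (2·(5/12)) = 23/10 m/s
check:
T_s = v_R/a_R = (23/10)/(6/5) = 1.9167 s
robot in T_r: 2.3000·0.1200 = 0.2760 m
robot under decel: 2.3000²/(2·1.2000) = 2.2042 m
person approaches 2.0000·(0.1200+1.9167) = 4.0733 m
residual clearance needed = 0.2000+0.0250+0.0300 = 0.2550 m
sum ≈ 0.2760+2.2042+4.0733+0.2550 ≈ 6.8085 m = S ✓

v_R_max = 23/10 m/s = 2.3000 m/s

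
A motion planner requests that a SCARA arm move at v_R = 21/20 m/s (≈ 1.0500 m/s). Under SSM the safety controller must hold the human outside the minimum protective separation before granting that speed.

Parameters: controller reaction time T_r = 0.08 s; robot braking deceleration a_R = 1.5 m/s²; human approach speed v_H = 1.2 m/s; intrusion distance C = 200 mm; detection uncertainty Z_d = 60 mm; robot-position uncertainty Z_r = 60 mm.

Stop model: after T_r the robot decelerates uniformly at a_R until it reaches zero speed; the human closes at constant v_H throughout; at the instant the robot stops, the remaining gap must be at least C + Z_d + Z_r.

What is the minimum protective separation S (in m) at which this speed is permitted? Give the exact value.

S_min = 683/400 m = 1.7075 m

T_s = v_R/a_R = (21/20)/(3/2) = 0.7000 s
robot in T_r: 1.0500·0.0800 = 0.0840 m
braking distance = 1.0500²/(2·1.5000) = 0.3675 m
human closes 1.2000·0.7800 = 0.9360 m
margins: 0.2000+0.0600+0.0600 = 0.3200 m
S_min ≈ 0.0840+0.3675+0.9360+0.3200  ⇒  S_min = 683/400 m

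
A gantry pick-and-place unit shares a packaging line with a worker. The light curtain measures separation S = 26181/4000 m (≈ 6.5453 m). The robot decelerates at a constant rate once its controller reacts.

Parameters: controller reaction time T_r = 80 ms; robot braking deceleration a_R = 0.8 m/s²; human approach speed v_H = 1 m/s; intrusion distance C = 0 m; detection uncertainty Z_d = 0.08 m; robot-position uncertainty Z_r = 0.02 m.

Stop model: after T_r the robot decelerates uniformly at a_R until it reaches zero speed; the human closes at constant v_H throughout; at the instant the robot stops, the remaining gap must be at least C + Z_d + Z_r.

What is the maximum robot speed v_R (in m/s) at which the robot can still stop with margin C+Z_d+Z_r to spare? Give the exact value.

v_R_max = 23/10 m/s = 2.3000 m/s

quadratic (5/8)·v² + (133/100)·v + (-25461/4000) = 0
  disc = (133/100)² − 4·(5/8)·(-25461/4000) = 707281/40000 ; √disc = 841/200
  v_R = (−(133/100) + 841/200) / (2·(5/8)) = 23/10 m/s
check:
T_s = v_R/a_R = (23/10)/(4/5) = 2.8750 s
robot covers v_R·T_r = 2.3000·0.0800 = 0.1840 m before braking
robot under decel: 2.3000²/(2·0.8000) = 3.3062 m
human closes 1.0000·2.9550 = 2.9550 m
residual clearance needed = 0.0000+0.0800+0.0200 = 0.1000 m
sum ≈ 0.1840+3.3062+2.9550+0.1000 ≈ 6.5453 m = S ✓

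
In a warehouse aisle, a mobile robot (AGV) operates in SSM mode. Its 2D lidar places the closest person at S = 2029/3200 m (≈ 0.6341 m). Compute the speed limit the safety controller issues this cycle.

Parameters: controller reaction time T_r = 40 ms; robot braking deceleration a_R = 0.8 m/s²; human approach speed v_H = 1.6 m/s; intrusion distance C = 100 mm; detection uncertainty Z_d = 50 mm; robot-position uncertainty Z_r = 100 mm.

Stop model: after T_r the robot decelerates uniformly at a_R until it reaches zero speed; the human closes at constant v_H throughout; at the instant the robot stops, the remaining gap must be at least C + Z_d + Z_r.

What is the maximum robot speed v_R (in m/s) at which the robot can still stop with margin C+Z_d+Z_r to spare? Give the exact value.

v_R_max = 3/20 m/s = 0.1500 m/s

at the boundary: (5/8)·v² + (51/25)·v + (-5121/16000) = 0
  disc = (51/25)² − 4·(5/8)·(-5121/16000) = 793881/160000 ; √disc = 891/400
  v_R = (−(51/25) + 891/400) / (2·(5/8)) = 3/20 m/s
check:
braking lasts T_s = (3/20)/(4/5) = 0.1875 s
robot covers v_R·T_r = 0.1500·0.0400 = 0.0060 m before braking
robot under decel: 0.1500²/(2·0.8000) = 0.0141 m
human over T_r+T_s: 1.6000·(0.0400+0.1875) = 0.3640 m
C+Z_d+Z_r = 0.1000+0.0500+0.1000 = 0.2500 m
sum ≈ 0.0060+0.0141+0.3640+0.2500 ≈ 0.6341 m = S ✓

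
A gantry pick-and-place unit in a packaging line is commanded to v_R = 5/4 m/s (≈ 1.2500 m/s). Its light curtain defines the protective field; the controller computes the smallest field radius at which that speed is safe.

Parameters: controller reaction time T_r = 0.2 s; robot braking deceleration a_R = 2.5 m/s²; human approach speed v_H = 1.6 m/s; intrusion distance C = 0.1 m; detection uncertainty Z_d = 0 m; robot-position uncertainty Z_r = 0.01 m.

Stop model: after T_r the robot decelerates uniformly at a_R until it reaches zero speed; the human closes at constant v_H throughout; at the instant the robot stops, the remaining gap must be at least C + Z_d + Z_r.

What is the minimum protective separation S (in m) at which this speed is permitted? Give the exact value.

S_min = 717/400 m = 1.7925 m

braking lasts T_s = (5/4)/(5/2) = 0.5000 s
robot covers v_R·T_r = 1.2500·0.2000 = 0.2500 m before braking
robot covers 1.2500·0.5000 − ½·2.5000·0.5000² = 0.3125 m while stopping
human closes 1.6000·0.7000 = 1.1200 m
C+Z_d+Z_r = 0.1000+0.0000+0.0100 = 0.1100 m
S_min ≈ 0.2500+0.3125+1.1200+0.1100  ⇒  S_min = 717/400 m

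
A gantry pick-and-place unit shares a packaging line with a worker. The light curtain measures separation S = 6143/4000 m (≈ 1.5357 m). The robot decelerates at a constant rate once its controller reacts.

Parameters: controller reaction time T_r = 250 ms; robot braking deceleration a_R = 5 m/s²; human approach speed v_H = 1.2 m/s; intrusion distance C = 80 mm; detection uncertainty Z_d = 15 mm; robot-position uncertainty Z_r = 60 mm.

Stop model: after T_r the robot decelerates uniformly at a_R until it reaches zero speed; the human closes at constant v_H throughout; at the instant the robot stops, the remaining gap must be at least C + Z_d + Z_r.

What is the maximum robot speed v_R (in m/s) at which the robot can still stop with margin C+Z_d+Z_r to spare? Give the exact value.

quadratic (1/10)·v² + (49/100)·v + (-4323/4000) = 0
  disc = (49/100)² − 4·(1/10)·(-4323/4000) = 1681/2500 ; √disc = 41/50
  v_R = (−(49/100) + 41/50) / (2·(1/10)) = 33/20 m/s
check:
stop time T_s = (33/20)/5 = 0.3300 s
robot in T_r: 1.6500·0.2500 = 0.4125 m
braking distance = 1.6500²/(2·5.0000) = 0.2722 m
human closes 1.2000·0.5800 = 0.6960 m
margins: 0.0800+0.0150+0.0600 = 0.1550 m
sum ≈ 0.4125+0.2722+0.6960+0.1550 ≈ 1.5357 m = S ✓

v_R_max = 33/20 m/s = 1.6500 m/s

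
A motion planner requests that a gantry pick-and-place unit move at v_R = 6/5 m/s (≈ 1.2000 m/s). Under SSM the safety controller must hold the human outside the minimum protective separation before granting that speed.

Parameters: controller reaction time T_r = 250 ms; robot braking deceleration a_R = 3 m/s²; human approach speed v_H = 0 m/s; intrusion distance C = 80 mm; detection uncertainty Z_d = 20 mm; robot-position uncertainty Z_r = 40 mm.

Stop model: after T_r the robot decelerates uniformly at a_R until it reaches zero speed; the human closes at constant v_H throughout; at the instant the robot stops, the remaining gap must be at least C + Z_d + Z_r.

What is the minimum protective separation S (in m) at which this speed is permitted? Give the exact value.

T_s = v_R/a_R = (6/5)/3 = 0.4000 s
reaction-phase robot travel = 1.2000·0.2500 = 0.3000 m
braking distance = 1.2000²/(2·3.0000) = 0.2400 m
human closes 0.0000·0.6500 = 0.0000 m
C+Z_d+Z_r = 0.0800+0.0200+0.0400 = 0.1400 m
S_min ≈ 0.3000+0.2400+0.0000+0.1400  ⇒  S_min = 17/25 m

S_min = 17/25 m = 0.6800 m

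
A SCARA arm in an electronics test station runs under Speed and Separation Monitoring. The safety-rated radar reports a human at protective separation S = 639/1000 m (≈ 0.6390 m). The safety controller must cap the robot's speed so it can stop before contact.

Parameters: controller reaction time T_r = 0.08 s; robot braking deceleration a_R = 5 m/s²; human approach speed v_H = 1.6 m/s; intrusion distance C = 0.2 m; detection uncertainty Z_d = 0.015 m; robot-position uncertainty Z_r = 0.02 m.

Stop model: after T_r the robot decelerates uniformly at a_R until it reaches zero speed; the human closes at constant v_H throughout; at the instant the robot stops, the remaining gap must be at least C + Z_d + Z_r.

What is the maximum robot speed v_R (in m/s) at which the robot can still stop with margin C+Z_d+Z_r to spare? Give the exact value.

collect terms ⇒ (1/10)·v_R² + (2/5)·v_R + (-69/250) = 0
  disc = (2/5)² − 4·(1/10)·(-69/250) = 169/625 ; √disc = 13/25
  v_R = (−(2/5) + 13/25) / (2·(1/10)) = 3/5 m/s
check:
stop time T_s = (3/5)/5 = 0.1200 s
robot covers v_R·T_r = 0.6000·0.0800 = 0.0480 m before braking
braking distance = 0.6000²/(2·5.0000) = 0.0360 m
human closes 1.6000·0.2000 = 0.3200 m
residual clearance needed = 0.2000+0.0150+0.0200 = 0.2350 m
sum ≈ 0.0480+0.0360+0.3200+0.2350 ≈ 0.6390 m = S ✓

v_R_max = 3/5 m/s = 0.6000 m/s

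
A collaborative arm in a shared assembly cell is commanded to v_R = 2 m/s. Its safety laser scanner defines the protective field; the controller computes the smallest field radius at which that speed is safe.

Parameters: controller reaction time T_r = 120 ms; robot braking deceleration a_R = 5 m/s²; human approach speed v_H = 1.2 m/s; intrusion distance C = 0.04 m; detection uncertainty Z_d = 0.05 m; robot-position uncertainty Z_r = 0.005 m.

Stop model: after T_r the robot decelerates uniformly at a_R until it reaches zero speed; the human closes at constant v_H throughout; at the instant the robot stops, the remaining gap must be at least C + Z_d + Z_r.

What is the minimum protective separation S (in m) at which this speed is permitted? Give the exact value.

S_min = 1359/1000 m = 1.3590 m

T_s = v_R/a_R = 2/5 = 0.4000 s
robot covers v_R·T_r = 2.0000·0.1200 = 0.2400 m before braking
robot covers 2.0000·0.4000 − ½·5.0000·0.4000² = 0.4000 m while stopping
human closes 1.2000·0.5200 = 0.6240 m
margins: 0.0400+0.0500+0.0050 = 0.0950 m
S_min ≈ 0.2400+0.4000+0.6240+0.0950  ⇒  S_min = 1359/1000 m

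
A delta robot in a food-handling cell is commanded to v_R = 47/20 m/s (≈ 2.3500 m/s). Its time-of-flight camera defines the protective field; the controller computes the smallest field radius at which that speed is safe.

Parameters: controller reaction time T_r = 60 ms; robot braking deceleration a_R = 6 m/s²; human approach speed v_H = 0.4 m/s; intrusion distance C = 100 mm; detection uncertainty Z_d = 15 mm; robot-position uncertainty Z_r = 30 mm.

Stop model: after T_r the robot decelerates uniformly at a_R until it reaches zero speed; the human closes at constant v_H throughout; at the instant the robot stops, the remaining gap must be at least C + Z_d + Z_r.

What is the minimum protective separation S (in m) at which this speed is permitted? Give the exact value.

S_min = 1483/1600 m = 0.9269 m

stop time T_s = (47/20)/6 = 0.3917 s
robot in T_r: 2.3500·0.0600 = 0.1410 m
braking distance = 2.3500²/(2·6.0000) = 0.4602 m
human over T_r+T_s: 0.4000·(0.0600+0.3917) = 0.1807 m
C+Z_d+Z_r = 0.1000+0.0150+0.0300 = 0.1450 m
S_min ≈ 0.1410+0.4602+0.1807+0.1450  ⇒  S_min = 1483/1600 m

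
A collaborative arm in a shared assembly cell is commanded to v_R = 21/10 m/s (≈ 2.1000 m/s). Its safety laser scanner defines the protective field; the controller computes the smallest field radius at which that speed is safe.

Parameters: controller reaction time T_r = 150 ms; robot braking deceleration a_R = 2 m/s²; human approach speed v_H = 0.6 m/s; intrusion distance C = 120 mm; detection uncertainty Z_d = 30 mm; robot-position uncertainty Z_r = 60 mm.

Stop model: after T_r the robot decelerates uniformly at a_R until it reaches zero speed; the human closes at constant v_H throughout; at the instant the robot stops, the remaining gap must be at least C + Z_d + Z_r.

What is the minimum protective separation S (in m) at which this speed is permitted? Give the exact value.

S_min = 939/400 m = 2.3475 m

T_s = v_R/a_R = (21/10)/2 = 1.0500 s
robot in T_r: 2.1000·0.1500 = 0.3150 m
robot under decel: 2.1000²/(2·2.0000) = 1.1025 m
human over T_r+T_s: 0.6000·(0.1500+1.0500) = 0.7200 m
C+Z_d+Z_r = 0.1200+0.0300+0.0600 = 0.2100 m
S_min ≈ 0.3150+1.1025+0.7200+0.2100  ⇒  S_min = 939/400 m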